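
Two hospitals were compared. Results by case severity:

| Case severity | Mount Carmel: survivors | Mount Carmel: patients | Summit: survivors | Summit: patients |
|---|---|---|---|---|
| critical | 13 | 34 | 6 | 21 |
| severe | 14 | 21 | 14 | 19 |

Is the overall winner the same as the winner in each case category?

Critical: Mount Carmel 13/34 = 38.2%, Summit 6/21 = 28.6% → Mount Carmel
Severe: Mount Carmel 14/21 = 66.7%, Summit 14/19 = 73.7% → Summit
Overall: Mount Carmel 27/55 = 49.1%, Summit 20/40 = 50.0% → Summit
Neither sweeps: Mount Carmel wins 1 of 2 groups, Summit wins 1. Summit wins overall but not every group — no Simpson reversal.

No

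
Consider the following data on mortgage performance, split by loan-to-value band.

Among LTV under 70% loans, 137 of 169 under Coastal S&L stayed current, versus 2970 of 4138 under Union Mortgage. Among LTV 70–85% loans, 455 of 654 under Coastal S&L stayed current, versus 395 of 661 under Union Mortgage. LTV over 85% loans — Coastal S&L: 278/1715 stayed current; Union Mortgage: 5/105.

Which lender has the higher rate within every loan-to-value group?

LTV under 70%: Coastal S&L 137/169 = 81.1%, Union Mortgage 2970/4138 = 71.8% → Coastal S&L
LTV 70–85%: Coastal S&L 455/654 = 69.6%, Union Mortgage 395/661 = 59.8% → Coastal S&L
LTV over 85%: Coastal S&L 278/1715 = 16.2%, Union Mortgage 5/105 = 4.8% → Coastal S&L
Coastal S&L has the higher rate in all 3 groups.

Coastal S&L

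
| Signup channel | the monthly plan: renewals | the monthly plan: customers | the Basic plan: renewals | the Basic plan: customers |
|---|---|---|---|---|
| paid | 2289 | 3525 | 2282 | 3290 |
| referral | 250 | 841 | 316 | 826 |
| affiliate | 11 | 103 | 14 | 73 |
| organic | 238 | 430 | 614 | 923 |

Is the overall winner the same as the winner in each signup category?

Yes

Paid: the monthly plan 2289/3525 = 64.9%, the Basic plan 2282/3290 = 69.4% → the Basic plan
Referral: the monthly plan 250/841 = 29.7%, the Basic plan 316/826 = 38.3% → the Basic plan
Affiliate: the monthly plan 11/103 = 10.7%, the Basic plan 14/73 = 19.2% → the Basic plan
Organic: the monthly plan 238/430 = 55.3%, the Basic plan 614/923 = 66.5% → the Basic plan
Overall: the monthly plan 2788/4899 = 56.9%, the Basic plan 3226/5112 = 63.1% → the Basic plan
The Basic plan wins overall and in every signup group — no reversal.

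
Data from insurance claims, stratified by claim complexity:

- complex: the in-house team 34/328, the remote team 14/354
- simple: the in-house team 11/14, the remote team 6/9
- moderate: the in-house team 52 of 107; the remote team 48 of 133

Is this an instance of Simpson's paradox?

Complex: the in-house team 34/328 = 10.4%, the remote team 14/354 = 4.0% → the in-house team
Simple: the in-house team 11/14 = 78.6%, the remote team 6/9 = 66.7% → the in-house team
Moderate: the in-house team 52/107 = 48.6%, the remote team 48/133 = 36.1% → the in-house team
Overall: the in-house team 97/449 = 21.6%, the remote team 68/496 = 13.7% → the in-house team
The in-house team wins overall and in every claim group — no reversal.

No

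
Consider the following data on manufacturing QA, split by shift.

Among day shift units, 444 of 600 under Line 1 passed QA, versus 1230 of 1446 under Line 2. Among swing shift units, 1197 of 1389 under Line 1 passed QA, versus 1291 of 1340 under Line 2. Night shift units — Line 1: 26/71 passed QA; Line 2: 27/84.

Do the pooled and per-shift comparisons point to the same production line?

No

Day shift: Line 1 444/600 = 74.0%, Line 2 1230/1446 = 85.1% → Line 2
Swing shift: Line 1 1197/1389 = 86.2%, Line 2 1291/1340 = 96.3% → Line 2
Night shift: Line 1 26/71 = 36.6%, Line 2 27/84 = 32.1% → Line 1
Overall: Line 1 1667/2060 = 80.9%, Line 2 2548/2870 = 88.8% → Line 2
Neither sweeps: Line 1 wins 1 of 3 groups, Line 2 wins 2. Line 2 wins overall but not every group — no Simpson reversal.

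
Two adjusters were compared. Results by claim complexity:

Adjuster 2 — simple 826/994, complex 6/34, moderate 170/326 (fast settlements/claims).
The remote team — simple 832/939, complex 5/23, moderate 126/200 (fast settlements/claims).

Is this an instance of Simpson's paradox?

No

Simple: Adjuster 2 826/994 = 83.1%, the remote team 832/939 = 88.6% → the remote team
Complex: Adjuster 2 6/34 = 17.6%, the remote team 5/23 = 21.7% → the remote team
Moderate: Adjuster 2 170/326 = 52.1%, the remote team 126/200 = 63.0% → the remote team
Overall: Adjuster 2 1002/1354 = 74.0%, the remote team 963/1162 = 82.9% → the remote team
The remote team wins overall and in every claim group — no reversal.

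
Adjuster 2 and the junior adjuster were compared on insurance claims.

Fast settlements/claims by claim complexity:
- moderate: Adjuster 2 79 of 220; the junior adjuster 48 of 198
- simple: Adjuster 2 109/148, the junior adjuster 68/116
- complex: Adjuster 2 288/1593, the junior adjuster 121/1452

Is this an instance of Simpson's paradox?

Moderate: Adjuster 2 79/220 = 35.9%, the junior adjuster 48/198 = 24.2% → Adjuster 2
Simple: Adjuster 2 109/148 = 73.6%, the junior adjuster 68/116 = 58.6% → Adjuster 2
Complex: Adjuster 2 288/1593 = 18.1%, the junior adjuster 121/1452 = 8.3% → Adjuster 2
Overall: Adjuster 2 476/1961 = 24.3%, the junior adjuster 237/1766 = 13.4% → Adjuster 2
Adjuster 2 wins overall and in every claim group — no reversal.

No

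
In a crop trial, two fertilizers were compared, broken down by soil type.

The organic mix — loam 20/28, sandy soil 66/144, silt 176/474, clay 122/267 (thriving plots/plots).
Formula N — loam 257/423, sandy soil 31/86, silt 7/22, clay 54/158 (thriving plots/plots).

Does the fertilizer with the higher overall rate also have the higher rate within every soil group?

No

Loam: the organic mix 20/28 = 71.4%, Formula N 257/423 = 60.8% → the organic mix
Sandy soil: the organic mix 66/144 = 45.8%, Formula N 31/86 = 36.0% → the organic mix
Silt: the organic mix 176/474 = 37.1%, Formula N 7/22 = 31.8% → the organic mix
Clay: the organic mix 122/267 = 45.7%, Formula N 54/158 = 34.2% → the organic mix
Overall: the organic mix 384/913 = 42.1%, Formula N 349/689 = 50.7% → Formula N
The organic mix wins each soil group but Formula N wins overall — the comparison reverses. The organic mix's plots skew toward silt, which has a lower base rate.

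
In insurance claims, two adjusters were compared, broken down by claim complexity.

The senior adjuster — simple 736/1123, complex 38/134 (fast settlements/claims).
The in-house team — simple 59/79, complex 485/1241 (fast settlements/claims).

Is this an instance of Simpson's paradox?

Simple: the senior adjuster 736/1123 = 65.5%, the in-house team 59/79 = 74.7% → the in-house team
Complex: the senior adjuster 38/134 = 28.4%, the in-house team 485/1241 = 39.1% → the in-house team
Overall: the senior adjuster 774/1257 = 61.6%, the in-house team 544/1320 = 41.2% → the senior adjuster
The in-house team wins each claim group but the senior adjuster wins overall — the comparison reverses. The in-house team's claims skew toward complex, which has a lower base rate.

Yes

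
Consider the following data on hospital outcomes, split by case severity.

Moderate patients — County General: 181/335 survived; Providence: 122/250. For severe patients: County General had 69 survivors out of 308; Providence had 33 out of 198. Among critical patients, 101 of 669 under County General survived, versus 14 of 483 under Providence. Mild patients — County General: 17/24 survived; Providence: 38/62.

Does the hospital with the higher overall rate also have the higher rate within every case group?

Moderate: County General 181/335 = 54.0%, Providence 122/250 = 48.8% → County General
Severe: County General 69/308 = 22.4%, Providence 33/198 = 16.7% → County General
Critical: County General 101/669 = 15.1%, Providence 14/483 = 2.9% → County General
Mild: County General 17/24 = 70.8%, Providence 38/62 = 61.3% → County General
Overall: County General 368/1336 = 27.5%, Providence 207/993 = 20.8% → County General
County General wins overall and in every case group — no reversal.

Yes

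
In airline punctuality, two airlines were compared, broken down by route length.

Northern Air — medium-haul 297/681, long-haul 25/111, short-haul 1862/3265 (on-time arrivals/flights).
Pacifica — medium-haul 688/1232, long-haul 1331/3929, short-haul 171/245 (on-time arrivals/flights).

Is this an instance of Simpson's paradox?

Yes

Medium-haul: Northern Air 297/681 = 43.6%, Pacifica 688/1232 = 55.8% → Pacifica
Long-haul: Northern Air 25/111 = 22.5%, Pacifica 1331/3929 = 33.9% → Pacifica
Short-haul: Northern Air 1862/3265 = 57.0%, Pacifica 171/245 = 69.8% → Pacifica
Overall: Northern Air 2184/4057 = 53.8%, Pacifica 2190/5406 = 40.5% → Northern Air
Pacifica wins each route group but Northern Air wins overall — the comparison reverses. Pacifica's flights skew toward long-haul, which has a lower base rate.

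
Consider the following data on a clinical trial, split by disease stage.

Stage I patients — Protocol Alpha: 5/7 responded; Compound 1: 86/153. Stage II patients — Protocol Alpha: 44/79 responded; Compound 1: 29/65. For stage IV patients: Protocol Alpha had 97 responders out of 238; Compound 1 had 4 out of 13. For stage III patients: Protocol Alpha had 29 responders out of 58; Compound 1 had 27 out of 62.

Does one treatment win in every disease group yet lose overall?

Stage I: Protocol Alpha 5/7 = 71.4%, Compound 1 86/153 = 56.2% → Protocol Alpha
Stage II: Protocol Alpha 44/79 = 55.7%, Compound 1 29/65 = 44.6% → Protocol Alpha
Stage IV: Protocol Alpha 97/238 = 40.8%, Compound 1 4/13 = 30.8% → Protocol Alpha
Stage III: Protocol Alpha 29/58 = 50.0%, Compound 1 27/62 = 43.5% → Protocol Alpha
Overall: Protocol Alpha 175/382 = 45.8%, Compound 1 146/293 = 49.8% → Compound 1
Protocol Alpha wins each disease group but Compound 1 wins overall — the comparison reverses. Protocol Alpha's patients skew toward stage IV, which has a lower base rate.

Yes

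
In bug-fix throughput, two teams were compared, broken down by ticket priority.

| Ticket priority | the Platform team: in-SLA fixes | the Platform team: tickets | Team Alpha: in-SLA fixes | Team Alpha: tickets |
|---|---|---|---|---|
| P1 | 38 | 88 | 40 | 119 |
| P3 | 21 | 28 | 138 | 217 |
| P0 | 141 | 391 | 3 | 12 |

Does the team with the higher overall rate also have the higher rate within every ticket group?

No

P1: the Platform team 38/88 = 43.2%, Team Alpha 40/119 = 33.6% → the Platform team
P3: the Platform team 21/28 = 75.0%, Team Alpha 138/217 = 63.6% → the Platform team
P0: the Platform team 141/391 = 36.1%, Team Alpha 3/12 = 25.0% → the Platform team
Overall: the Platform team 200/507 = 39.4%, Team Alpha 181/348 = 52.0% → Team Alpha
The Platform team wins each ticket group but Team Alpha wins overall — the comparison reverses. The Platform team's tickets skew toward P0, which has a lower base rate.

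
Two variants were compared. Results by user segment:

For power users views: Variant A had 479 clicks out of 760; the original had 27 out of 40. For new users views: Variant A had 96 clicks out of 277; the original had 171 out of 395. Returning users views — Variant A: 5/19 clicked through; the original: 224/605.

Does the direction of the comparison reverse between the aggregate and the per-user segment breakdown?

Power users: Variant A 479/760 = 63.0%, the original 27/40 = 67.5% → the original
New users: Variant A 96/277 = 34.7%, the original 171/395 = 43.3% → the original
Returning users: Variant A 5/19 = 26.3%, the original 224/605 = 37.0% → the original
Overall: Variant A 580/1056 = 54.9%, the original 422/1040 = 40.6% → Variant A
The original wins each user group but Variant A wins overall — the comparison reverses. The original's views skew toward returning users, which has a lower base rate.

Yes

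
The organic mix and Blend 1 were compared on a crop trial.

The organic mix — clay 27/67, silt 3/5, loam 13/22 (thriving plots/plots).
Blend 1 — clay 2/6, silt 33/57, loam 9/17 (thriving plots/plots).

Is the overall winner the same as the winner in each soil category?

No

Clay: the organic mix 27/67 = 40.3%, Blend 1 2/6 = 33.3% → the organic mix
Silt: the organic mix 3/5 = 60.0%, Blend 1 33/57 = 57.9% → the organic mix
Loam: the organic mix 13/22 = 59.1%, Blend 1 9/17 = 52.9% → the organic mix
Overall: the organic mix 43/94 = 45.7%, Blend 1 44/80 = 55.0% → Blend 1
The organic mix wins each soil group but Blend 1 wins overall — the comparison reverses. The organic mix's plots skew toward clay, which has a lower base rate.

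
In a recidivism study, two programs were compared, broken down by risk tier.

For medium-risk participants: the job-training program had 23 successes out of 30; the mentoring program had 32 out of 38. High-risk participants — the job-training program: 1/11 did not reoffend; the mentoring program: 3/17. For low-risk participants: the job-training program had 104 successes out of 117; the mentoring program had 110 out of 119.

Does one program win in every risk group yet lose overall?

Medium-risk: the job-training program 23/30 = 76.7%, the mentoring program 32/38 = 84.2% → the mentoring program
High-risk: the job-training program 1/11 = 9.1%, the mentoring program 3/17 = 17.6% → the mentoring program
Low-risk: the job-training program 104/117 = 88.9%, the mentoring program 110/119 = 92.4% → the mentoring program
Overall: the job-training program 128/158 = 81.0%, the mentoring program 145/174 = 83.3% → the mentoring program
The mentoring program wins overall and in every risk group — no reversal.

No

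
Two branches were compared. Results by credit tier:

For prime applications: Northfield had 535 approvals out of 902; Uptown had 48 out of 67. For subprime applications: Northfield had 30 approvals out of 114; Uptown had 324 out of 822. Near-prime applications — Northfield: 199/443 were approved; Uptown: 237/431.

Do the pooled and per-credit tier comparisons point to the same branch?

No

Prime: Northfield 535/902 = 59.3%, Uptown 48/67 = 71.6% → Uptown
Subprime: Northfield 30/114 = 26.3%, Uptown 324/822 = 39.4% → Uptown
Near-prime: Northfield 199/443 = 44.9%, Uptown 237/431 = 55.0% → Uptown
Overall: Northfield 764/1459 = 52.4%, Uptown 609/1320 = 46.1% → Northfield
Uptown wins each credit group but Northfield wins overall — the comparison reverses. Uptown's applications skew toward subprime, which has a lower base rate.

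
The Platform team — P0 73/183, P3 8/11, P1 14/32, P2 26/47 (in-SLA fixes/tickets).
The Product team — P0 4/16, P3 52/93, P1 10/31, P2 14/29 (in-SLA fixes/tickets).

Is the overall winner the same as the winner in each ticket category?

No

P0: the Platform team 73/183 = 39.9%, the Product team 4/16 = 25.0% → the Platform team
P3: the Platform team 8/11 = 72.7%, the Product team 52/93 = 55.9% → the Platform team
P1: the Platform team 14/32 = 43.8%, the Product team 10/31 = 32.3% → the Platform team
P2: the Platform team 26/47 = 55.3%, the Product team 14/29 = 48.3% → the Platform team
Overall: the Platform team 121/273 = 44.3%, the Product team 80/169 = 47.3% → the Product team
The Platform team wins each ticket group but the Product team wins overall — the comparison reverses. The Platform team's tickets skew toward P0, which has a lower base rate.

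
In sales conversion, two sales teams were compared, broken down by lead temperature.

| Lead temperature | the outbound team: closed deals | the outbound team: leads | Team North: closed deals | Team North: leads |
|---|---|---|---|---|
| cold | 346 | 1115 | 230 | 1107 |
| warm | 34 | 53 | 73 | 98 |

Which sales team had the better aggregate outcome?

Cold: the outbound team 346/1115 = 31.0%, Team North 230/1107 = 20.8% → the outbound team
Warm: the outbound team 34/53 = 64.2%, Team North 73/98 = 74.5% → Team North
Overall: the outbound team 380/1168 = 32.5%, Team North 303/1205 = 25.1% → the outbound team
(Neither sweeps every lead group, but the outbound team has the higher pooled rate.)

the outbound team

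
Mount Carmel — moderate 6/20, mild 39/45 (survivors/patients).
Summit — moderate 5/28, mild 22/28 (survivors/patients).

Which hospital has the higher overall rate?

Mount Carmel

Moderate: Mount Carmel 6/20 = 30.0%, Summit 5/28 = 17.9% → Mount Carmel
Mild: Mount Carmel 39/45 = 86.7%, Summit 22/28 = 78.6% → Mount Carmel
Overall: Mount Carmel 45/65 = 69.2%, Summit 27/56 = 48.2% → Mount Carmel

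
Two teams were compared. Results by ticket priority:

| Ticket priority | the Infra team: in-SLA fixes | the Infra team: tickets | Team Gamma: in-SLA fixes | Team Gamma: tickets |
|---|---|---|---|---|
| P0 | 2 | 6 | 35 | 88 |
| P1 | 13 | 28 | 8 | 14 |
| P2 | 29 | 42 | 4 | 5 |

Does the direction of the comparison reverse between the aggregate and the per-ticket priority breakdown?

P0: the Infra team 2/6 = 33.3%, Team Gamma 35/88 = 39.8% → Team Gamma
P1: the Infra team 13/28 = 46.4%, Team Gamma 8/14 = 57.1% → Team Gamma
P2: the Infra team 29/42 = 69.0%, Team Gamma 4/5 = 80.0% → Team Gamma
Overall: the Infra team 44/76 = 57.9%, Team Gamma 47/107 = 43.9% → the Infra team
Team Gamma wins each ticket group but the Infra team wins overall — the comparison reverses. Team Gamma's tickets skew toward P0, which has a lower base rate.

Yes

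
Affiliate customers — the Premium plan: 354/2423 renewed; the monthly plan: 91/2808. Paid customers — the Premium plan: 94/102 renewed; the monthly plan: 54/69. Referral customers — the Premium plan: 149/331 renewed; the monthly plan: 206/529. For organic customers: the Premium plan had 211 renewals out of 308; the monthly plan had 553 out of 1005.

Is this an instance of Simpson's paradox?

Affiliate: the Premium plan 354/2423 = 14.6%, the monthly plan 91/2808 = 3.2% → the Premium plan
Paid: the Premium plan 94/102 = 92.2%, the monthly plan 54/69 = 78.3% → the Premium plan
Referral: the Premium plan 149/331 = 45.0%, the monthly plan 206/529 = 38.9% → the Premium plan
Organic: the Premium plan 211/308 = 68.5%, the monthly plan 553/1005 = 55.0% → the Premium plan
Overall: the Premium plan 808/3164 = 25.5%, the monthly plan 904/4411 = 20.5% → the Premium plan
The Premium plan wins overall and in every signup group — no reversal.

No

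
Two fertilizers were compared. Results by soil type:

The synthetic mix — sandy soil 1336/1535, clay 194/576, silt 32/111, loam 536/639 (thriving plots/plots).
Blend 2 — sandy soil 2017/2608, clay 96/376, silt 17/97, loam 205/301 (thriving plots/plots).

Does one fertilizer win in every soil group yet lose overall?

Sandy soil: the synthetic mix 1336/1535 = 87.0%, Blend 2 2017/2608 = 77.3% → the synthetic mix
Clay: the synthetic mix 194/576 = 33.7%, Blend 2 96/376 = 25.5% → the synthetic mix
Silt: the synthetic mix 32/111 = 28.8%, Blend 2 17/97 = 17.5% → the synthetic mix
Loam: the synthetic mix 536/639 = 83.9%, Blend 2 205/301 = 68.1% → the synthetic mix
Overall: the synthetic mix 2098/2861 = 73.3%, Blend 2 2335/3382 = 69.0% → the synthetic mix
The synthetic mix wins overall and in every soil group — no reversal.

No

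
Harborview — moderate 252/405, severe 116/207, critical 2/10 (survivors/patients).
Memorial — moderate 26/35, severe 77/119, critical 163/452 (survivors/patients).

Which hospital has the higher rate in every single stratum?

Memorial

Moderate: Harborview 252/405 = 62.2%, Memorial 26/35 = 74.3% → Memorial
Severe: Harborview 116/207 = 56.0%, Memorial 77/119 = 64.7% → Memorial
Critical: Harborview 2/10 = 20.0%, Memorial 163/452 = 36.1% → Memorial
Memorial has the higher rate in all 3 groups.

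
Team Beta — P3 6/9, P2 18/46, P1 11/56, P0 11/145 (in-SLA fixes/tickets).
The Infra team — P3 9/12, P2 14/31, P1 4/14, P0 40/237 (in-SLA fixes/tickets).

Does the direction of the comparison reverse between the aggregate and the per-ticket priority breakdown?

P3: Team Beta 6/9 = 66.7%, the Infra team 9/12 = 75.0% → the Infra team
P2: Team Beta 18/46 = 39.1%, the Infra team 14/31 = 45.2% → the Infra team
P1: Team Beta 11/56 = 19.6%, the Infra team 4/14 = 28.6% → the Infra team
P0: Team Beta 11/145 = 7.6%, the Infra team 40/237 = 16.9% → the Infra team
Overall: Team Beta 46/256 = 18.0%, the Infra team 67/294 = 22.8% → the Infra team
The Infra team wins overall and in every ticket group — no reversal.

No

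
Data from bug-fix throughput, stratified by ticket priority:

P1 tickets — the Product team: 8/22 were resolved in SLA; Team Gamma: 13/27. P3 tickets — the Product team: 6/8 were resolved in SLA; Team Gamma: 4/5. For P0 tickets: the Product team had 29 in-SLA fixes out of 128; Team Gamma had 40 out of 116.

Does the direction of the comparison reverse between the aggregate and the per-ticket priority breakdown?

P1: the Product team 8/22 = 36.4%, Team Gamma 13/27 = 48.1% → Team Gamma
P3: the Product team 6/8 = 75.0%, Team Gamma 4/5 = 80.0% → Team Gamma
P0: the Product team 29/128 = 22.7%, Team Gamma 40/116 = 34.5% → Team Gamma
Overall: the Product team 43/158 = 27.2%, Team Gamma 57/148 = 38.5% → Team Gamma
Team Gamma wins overall and in every ticket group — no reversal.

No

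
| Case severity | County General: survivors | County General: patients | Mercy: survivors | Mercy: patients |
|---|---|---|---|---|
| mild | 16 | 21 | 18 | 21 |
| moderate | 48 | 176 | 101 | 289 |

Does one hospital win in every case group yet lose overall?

Mild: County General 16/21 = 76.2%, Mercy 18/21 = 85.7% → Mercy
Moderate: County General 48/176 = 27.3%, Mercy 101/289 = 34.9% → Mercy
Overall: County General 64/197 = 32.5%, Mercy 119/310 = 38.4% → Mercy
Mercy wins overall and in every case group — no reversal.

No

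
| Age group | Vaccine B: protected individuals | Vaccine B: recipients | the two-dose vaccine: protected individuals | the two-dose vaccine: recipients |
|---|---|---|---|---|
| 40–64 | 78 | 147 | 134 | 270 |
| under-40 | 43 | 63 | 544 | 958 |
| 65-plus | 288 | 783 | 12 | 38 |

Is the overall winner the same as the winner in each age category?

No

40–64: Vaccine B 78/147 = 53.1%, the two-dose vaccine 134/270 = 49.6% → Vaccine B
Under-40: Vaccine B 43/63 = 68.3%, the two-dose vaccine 544/958 = 56.8% → Vaccine B
65-plus: Vaccine B 288/783 = 36.8%, the two-dose vaccine 12/38 = 31.6% → Vaccine B
Overall: Vaccine B 409/993 = 41.2%, the two-dose vaccine 690/1266 = 54.5% → the two-dose vaccine
Vaccine B wins each age group but the two-dose vaccine wins overall — the comparison reverses. Vaccine B's recipients skew toward 65-plus, which has a lower base rate.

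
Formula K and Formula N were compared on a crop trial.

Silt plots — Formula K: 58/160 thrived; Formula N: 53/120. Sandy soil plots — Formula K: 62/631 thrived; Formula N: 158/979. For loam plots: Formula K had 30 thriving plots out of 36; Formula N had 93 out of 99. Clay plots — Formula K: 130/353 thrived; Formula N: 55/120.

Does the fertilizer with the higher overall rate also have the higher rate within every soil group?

Yes

Silt: Formula K 58/160 = 36.2%, Formula N 53/120 = 44.2% → Formula N
Sandy soil: Formula K 62/631 = 9.8%, Formula N 158/979 = 16.1% → Formula N
Loam: Formula K 30/36 = 83.3%, Formula N 93/99 = 93.9% → Formula N
Clay: Formula K 130/353 = 36.8%, Formula N 55/120 = 45.8% → Formula N
Overall: Formula K 280/1180 = 23.7%, Formula N 359/1318 = 27.2% → Formula N
Formula N wins overall and in every soil group — no reversal.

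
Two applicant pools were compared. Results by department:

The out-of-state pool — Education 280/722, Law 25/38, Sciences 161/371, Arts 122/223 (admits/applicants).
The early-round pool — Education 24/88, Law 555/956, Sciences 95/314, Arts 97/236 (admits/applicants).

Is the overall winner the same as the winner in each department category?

No

Education: the out-of-state pool 280/722 = 38.8%, the early-round pool 24/88 = 27.3% → the out-of-state pool
Law: the out-of-state pool 25/38 = 65.8%, the early-round pool 555/956 = 58.1% → the out-of-state pool
Sciences: the out-of-state pool 161/371 = 43.4%, the early-round pool 95/314 = 30.3% → the out-of-state pool
Arts: the out-of-state pool 122/223 = 54.7%, the early-round pool 97/236 = 41.1% → the out-of-state pool
Overall: the out-of-state pool 588/1354 = 43.4%, the early-round pool 771/1594 = 48.4% → the early-round pool
The out-of-state pool wins each department group but the early-round pool wins overall — the comparison reverses. The out-of-state pool's applicants skew toward Education, which has a lower base rate.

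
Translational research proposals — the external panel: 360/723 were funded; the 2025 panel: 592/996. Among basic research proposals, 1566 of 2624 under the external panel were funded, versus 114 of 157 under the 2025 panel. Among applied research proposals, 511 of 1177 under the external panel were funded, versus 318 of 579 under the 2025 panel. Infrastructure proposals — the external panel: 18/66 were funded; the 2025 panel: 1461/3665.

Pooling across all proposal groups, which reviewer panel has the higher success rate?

Translational research: the external panel 360/723 = 49.8%, the 2025 panel 592/996 = 59.4% → the 2025 panel
Basic research: the external panel 1566/2624 = 59.7%, the 2025 panel 114/157 = 72.6% → the 2025 panel
Applied research: the external panel 511/1177 = 43.4%, the 2025 panel 318/579 = 54.9% → the 2025 panel
Infrastructure: the external panel 18/66 = 27.3%, the 2025 panel 1461/3665 = 39.9% → the 2025 panel
Overall: the external panel 2455/4590 = 53.5%, the 2025 panel 2485/5397 = 46.0% → the external panel
(The 2025 panel wins every proposal group but the external panel wins overall — the 2025 panel's proposals skew toward the low-rate infrastructure group.)

the external panel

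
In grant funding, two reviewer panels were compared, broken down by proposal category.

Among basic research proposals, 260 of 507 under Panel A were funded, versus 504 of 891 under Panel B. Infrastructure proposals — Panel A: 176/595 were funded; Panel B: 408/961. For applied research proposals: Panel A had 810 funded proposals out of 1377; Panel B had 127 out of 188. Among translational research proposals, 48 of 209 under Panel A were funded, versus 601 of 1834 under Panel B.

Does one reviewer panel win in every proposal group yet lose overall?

Basic research: Panel A 260/507 = 51.3%, Panel B 504/891 = 56.6% → Panel B
Infrastructure: Panel A 176/595 = 29.6%, Panel B 408/961 = 42.5% → Panel B
Applied research: Panel A 810/1377 = 58.8%, Panel B 127/188 = 67.6% → Panel B
Translational research: Panel A 48/209 = 23.0%, Panel B 601/1834 = 32.8% → Panel B
Overall: Panel A 1294/2688 = 48.1%, Panel B 1640/3874 = 42.3% → Panel A
Panel B wins each proposal group but Panel A wins overall — the comparison reverses. Panel B's proposals skew toward translational research, which has a lower base rate.

Yes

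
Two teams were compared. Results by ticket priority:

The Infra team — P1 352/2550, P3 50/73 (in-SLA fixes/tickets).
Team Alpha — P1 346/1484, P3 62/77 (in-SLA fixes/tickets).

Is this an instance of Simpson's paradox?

P1: the Infra team 352/2550 = 13.8%, Team Alpha 346/1484 = 23.3% → Team Alpha
P3: the Infra team 50/73 = 68.5%, Team Alpha 62/77 = 80.5% → Team Alpha
Overall: the Infra team 402/2623 = 15.3%, Team Alpha 408/1561 = 26.1% → Team Alpha
Team Alpha wins overall and in every ticket group — no reversal.

No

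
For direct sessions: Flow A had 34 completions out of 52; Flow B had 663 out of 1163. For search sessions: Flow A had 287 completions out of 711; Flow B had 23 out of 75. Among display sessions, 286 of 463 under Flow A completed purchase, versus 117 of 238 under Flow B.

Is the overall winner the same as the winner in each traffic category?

Direct: Flow A 34/52 = 65.4%, Flow B 663/1163 = 57.0% → Flow A
Search: Flow A 287/711 = 40.4%, Flow B 23/75 = 30.7% → Flow A
Display: Flow A 286/463 = 61.8%, Flow B 117/238 = 49.2% → Flow A
Overall: Flow A 607/1226 = 49.5%, Flow B 803/1476 = 54.4% → Flow B
Flow A wins each traffic group but Flow B wins overall — the comparison reverses. Flow A's sessions skew toward search, which has a lower base rate.

No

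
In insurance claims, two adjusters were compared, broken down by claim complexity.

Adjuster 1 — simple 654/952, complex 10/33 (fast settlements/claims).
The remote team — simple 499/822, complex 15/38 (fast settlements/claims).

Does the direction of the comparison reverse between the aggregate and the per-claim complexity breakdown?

No

Simple: Adjuster 1 654/952 = 68.7%, the remote team 499/822 = 60.7% → Adjuster 1
Complex: Adjuster 1 10/33 = 30.3%, the remote team 15/38 = 39.5% → the remote team
Overall: Adjuster 1 664/985 = 67.4%, the remote team 514/860 = 59.8% → Adjuster 1
Neither sweeps: Adjuster 1 wins 1 of 2 groups, the remote team wins 1. Adjuster 1 wins overall but not every group — no Simpson reversal.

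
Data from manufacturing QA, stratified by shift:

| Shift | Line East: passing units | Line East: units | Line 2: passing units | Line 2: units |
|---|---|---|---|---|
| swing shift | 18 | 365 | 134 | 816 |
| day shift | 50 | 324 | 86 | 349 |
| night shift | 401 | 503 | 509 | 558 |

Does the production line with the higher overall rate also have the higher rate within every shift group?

Yes

Swing shift: Line East 18/365 = 4.9%, Line 2 134/816 = 16.4% → Line 2
Day shift: Line East 50/324 = 15.4%, Line 2 86/349 = 24.6% → Line 2
Night shift: Line East 401/503 = 79.7%, Line 2 509/558 = 91.2% → Line 2
Overall: Line East 469/1192 = 39.3%, Line 2 729/1723 = 42.3% → Line 2
Line 2 wins overall and in every shift group — no reversal.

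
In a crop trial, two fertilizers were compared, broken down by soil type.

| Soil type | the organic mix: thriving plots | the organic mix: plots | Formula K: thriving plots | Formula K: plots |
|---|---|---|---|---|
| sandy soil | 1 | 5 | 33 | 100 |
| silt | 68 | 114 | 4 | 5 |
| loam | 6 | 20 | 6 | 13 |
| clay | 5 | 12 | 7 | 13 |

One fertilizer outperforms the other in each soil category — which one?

Sandy soil: the organic mix 1/5 = 20.0%, Formula K 33/100 = 33.0% → Formula K
Silt: the organic mix 68/114 = 59.6%, Formula K 4/5 = 80.0% → Formula K
Loam: the organic mix 6/20 = 30.0%, Formula K 6/13 = 46.2% → Formula K
Clay: the organic mix 5/12 = 41.7%, Formula K 7/13 = 53.8% → Formula K
Formula K has the higher rate in all 4 groups.

Formula K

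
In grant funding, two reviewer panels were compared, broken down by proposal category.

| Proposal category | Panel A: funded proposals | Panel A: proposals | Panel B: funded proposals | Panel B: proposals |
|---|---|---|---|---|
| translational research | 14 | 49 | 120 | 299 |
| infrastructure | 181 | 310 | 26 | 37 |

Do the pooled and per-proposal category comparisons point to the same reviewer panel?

No

Translational research: Panel A 14/49 = 28.6%, Panel B 120/299 = 40.1% → Panel B
Infrastructure: Panel A 181/310 = 58.4%, Panel B 26/37 = 70.3% → Panel B
Overall: Panel A 195/359 = 54.3%, Panel B 146/336 = 43.5% → Panel A
Panel B wins each proposal group but Panel A wins overall — the comparison reverses. Panel B's proposals skew toward translational research, which has a lower base rate.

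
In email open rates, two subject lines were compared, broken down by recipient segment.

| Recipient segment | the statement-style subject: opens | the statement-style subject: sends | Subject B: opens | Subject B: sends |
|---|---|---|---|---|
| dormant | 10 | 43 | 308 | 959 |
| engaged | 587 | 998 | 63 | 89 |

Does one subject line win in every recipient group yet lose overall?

Dormant: the statement-style subject 10/43 = 23.3%, Subject B 308/959 = 32.1% → Subject B
Engaged: the statement-style subject 587/998 = 58.8%, Subject B 63/89 = 70.8% → Subject B
Overall: the statement-style subject 597/1041 = 57.3%, Subject B 371/1048 = 35.4% → the statement-style subject
Subject B wins each recipient group but the statement-style subject wins overall — the comparison reverses. Subject B's sends skew toward dormant, which has a lower base rate.

Yes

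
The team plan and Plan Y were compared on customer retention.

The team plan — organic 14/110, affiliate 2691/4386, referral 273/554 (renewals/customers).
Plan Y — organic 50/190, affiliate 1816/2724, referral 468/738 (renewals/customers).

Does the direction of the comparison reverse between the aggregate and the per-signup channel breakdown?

No

Organic: the team plan 14/110 = 12.7%, Plan Y 50/190 = 26.3% → Plan Y
Affiliate: the team plan 2691/4386 = 61.4%, Plan Y 1816/2724 = 66.7% → Plan Y
Referral: the team plan 273/554 = 49.3%, Plan Y 468/738 = 63.4% → Plan Y
Overall: the team plan 2978/5050 = 59.0%, Plan Y 2334/3652 = 63.9% → Plan Y
Plan Y wins overall and in every signup group — no reversal.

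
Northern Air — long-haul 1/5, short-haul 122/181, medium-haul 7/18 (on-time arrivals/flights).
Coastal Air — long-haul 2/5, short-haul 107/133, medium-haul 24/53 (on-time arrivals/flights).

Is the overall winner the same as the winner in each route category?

Long-haul: Northern Air 1/5 = 20.0%, Coastal Air 2/5 = 40.0% → Coastal Air
Short-haul: Northern Air 122/181 = 67.4%, Coastal Air 107/133 = 80.5% → Coastal Air
Medium-haul: Northern Air 7/18 = 38.9%, Coastal Air 24/53 = 45.3% → Coastal Air
Overall: Northern Air 130/204 = 63.7%, Coastal Air 133/191 = 69.6% → Coastal Air
Coastal Air wins overall and in every route group — no reversal.

Yes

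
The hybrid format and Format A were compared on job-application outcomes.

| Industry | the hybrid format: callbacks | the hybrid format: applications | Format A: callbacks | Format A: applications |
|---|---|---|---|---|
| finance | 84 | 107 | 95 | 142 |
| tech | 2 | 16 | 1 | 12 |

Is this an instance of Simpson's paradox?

No

Finance: the hybrid format 84/107 = 78.5%, Format A 95/142 = 66.9% → the hybrid format
Tech: the hybrid format 2/16 = 12.5%, Format A 1/12 = 8.3% → the hybrid format
Overall: the hybrid format 86/123 = 69.9%, Format A 96/154 = 62.3% → the hybrid format
The hybrid format wins overall and in every industry group — no reversal.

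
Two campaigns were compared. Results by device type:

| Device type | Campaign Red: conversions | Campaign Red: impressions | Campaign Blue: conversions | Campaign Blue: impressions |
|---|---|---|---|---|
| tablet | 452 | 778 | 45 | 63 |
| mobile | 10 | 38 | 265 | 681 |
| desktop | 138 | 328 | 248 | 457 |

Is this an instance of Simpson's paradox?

Tablet: Campaign Red 452/778 = 58.1%, Campaign Blue 45/63 = 71.4% → Campaign Blue
Mobile: Campaign Red 10/38 = 26.3%, Campaign Blue 265/681 = 38.9% → Campaign Blue
Desktop: Campaign Red 138/328 = 42.1%, Campaign Blue 248/457 = 54.3% → Campaign Blue
Overall: Campaign Red 600/1144 = 52.4%, Campaign Blue 558/1201 = 46.5% → Campaign Red
Campaign Blue wins each device group but Campaign Red wins overall — the comparison reverses. Campaign Blue's impressions skew toward mobile, which has a lower base rate.

Yes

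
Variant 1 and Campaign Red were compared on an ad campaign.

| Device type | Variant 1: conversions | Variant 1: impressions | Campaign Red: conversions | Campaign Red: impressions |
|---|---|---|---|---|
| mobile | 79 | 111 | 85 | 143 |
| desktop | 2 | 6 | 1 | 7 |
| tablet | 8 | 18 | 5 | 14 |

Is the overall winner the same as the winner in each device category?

Yes

Mobile: Variant 1 79/111 = 71.2%, Campaign Red 85/143 = 59.4% → Variant 1
Desktop: Variant 1 2/6 = 33.3%, Campaign Red 1/7 = 14.3% → Variant 1
Tablet: Variant 1 8/18 = 44.4%, Campaign Red 5/14 = 35.7% → Variant 1
Overall: Variant 1 89/135 = 65.9%, Campaign Red 91/164 = 55.5% → Variant 1
Variant 1 wins overall and in every device group — no reversal.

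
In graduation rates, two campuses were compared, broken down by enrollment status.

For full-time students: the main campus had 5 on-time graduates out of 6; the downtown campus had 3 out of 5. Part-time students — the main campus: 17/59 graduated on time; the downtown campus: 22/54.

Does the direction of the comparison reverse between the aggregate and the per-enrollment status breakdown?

No

Full-time: the main campus 5/6 = 83.3%, the downtown campus 3/5 = 60.0% → the main campus
Part-time: the main campus 17/59 = 28.8%, the downtown campus 22/54 = 40.7% → the downtown campus
Overall: the main campus 22/65 = 33.8%, the downtown campus 25/59 = 42.4% → the downtown campus
Neither sweeps: the main campus wins 1 of 2 groups, the downtown campus wins 1. The downtown campus wins overall but not every group — no Simpson reversal.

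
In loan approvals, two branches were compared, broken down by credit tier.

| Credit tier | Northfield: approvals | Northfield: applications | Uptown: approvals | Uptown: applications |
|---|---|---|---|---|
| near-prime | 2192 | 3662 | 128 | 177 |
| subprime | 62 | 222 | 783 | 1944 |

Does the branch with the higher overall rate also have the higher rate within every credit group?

Near-prime: Northfield 2192/3662 = 59.9%, Uptown 128/177 = 72.3% → Uptown
Subprime: Northfield 62/222 = 27.9%, Uptown 783/1944 = 40.3% → Uptown
Overall: Northfield 2254/3884 = 58.0%, Uptown 911/2121 = 43.0% → Northfield
Uptown wins each credit group but Northfield wins overall — the comparison reverses. Uptown's applications skew toward subprime, which has a lower base rate.

No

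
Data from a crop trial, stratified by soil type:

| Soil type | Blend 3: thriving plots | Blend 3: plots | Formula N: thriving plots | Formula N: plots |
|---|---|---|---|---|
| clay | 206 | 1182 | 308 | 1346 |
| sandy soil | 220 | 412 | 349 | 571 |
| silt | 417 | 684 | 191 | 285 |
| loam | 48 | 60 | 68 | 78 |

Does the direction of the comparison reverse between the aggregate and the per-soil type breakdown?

No

Clay: Blend 3 206/1182 = 17.4%, Formula N 308/1346 = 22.9% → Formula N
Sandy soil: Blend 3 220/412 = 53.4%, Formula N 349/571 = 61.1% → Formula N
Silt: Blend 3 417/684 = 61.0%, Formula N 191/285 = 67.0% → Formula N
Loam: Blend 3 48/60 = 80.0%, Formula N 68/78 = 87.2% → Formula N
Overall: Blend 3 891/2338 = 38.1%, Formula N 916/2280 = 40.2% → Formula N
Formula N wins overall and in every soil group — no reversal.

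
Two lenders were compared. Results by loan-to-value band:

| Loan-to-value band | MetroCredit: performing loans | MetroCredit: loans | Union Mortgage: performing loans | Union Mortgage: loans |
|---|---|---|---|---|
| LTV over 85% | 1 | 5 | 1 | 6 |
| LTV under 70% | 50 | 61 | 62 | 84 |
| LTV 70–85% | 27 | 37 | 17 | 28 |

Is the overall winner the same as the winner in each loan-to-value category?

LTV over 85%: MetroCredit 1/5 = 20.0%, Union Mortgage 1/6 = 16.7% → MetroCredit
LTV under 70%: MetroCredit 50/61 = 82.0%, Union Mortgage 62/84 = 73.8% → MetroCredit
LTV 70–85%: MetroCredit 27/37 = 73.0%, Union Mortgage 17/28 = 60.7% → MetroCredit
Overall: MetroCredit 78/103 = 75.7%, Union Mortgage 80/118 = 67.8% → MetroCredit
MetroCredit wins overall and in every loan-to-value group — no reversal.

Yes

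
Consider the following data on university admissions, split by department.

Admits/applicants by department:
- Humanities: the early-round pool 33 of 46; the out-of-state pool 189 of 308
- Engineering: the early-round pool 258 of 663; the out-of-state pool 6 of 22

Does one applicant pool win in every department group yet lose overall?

Humanities: the early-round pool 33/46 = 71.7%, the out-of-state pool 189/308 = 61.4% → the early-round pool
Engineering: the early-round pool 258/663 = 38.9%, the out-of-state pool 6/22 = 27.3% → the early-round pool
Overall: the early-round pool 291/709 = 41.0%, the out-of-state pool 195/330 = 59.1% → the out-of-state pool
The early-round pool wins each department group but the out-of-state pool wins overall — the comparison reverses. The early-round pool's applicants skew toward Engineering, which has a lower base rate.

Yes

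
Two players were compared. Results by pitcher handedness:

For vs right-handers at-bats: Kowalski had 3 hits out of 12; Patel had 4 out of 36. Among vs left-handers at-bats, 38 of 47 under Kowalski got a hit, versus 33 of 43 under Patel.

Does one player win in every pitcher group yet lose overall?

No

Vs right-handers: Kowalski 3/12 = 25.0%, Patel 4/36 = 11.1% → Kowalski
Vs left-handers: Kowalski 38/47 = 80.9%, Patel 33/43 = 76.7% → Kowalski
Overall: Kowalski 41/59 = 69.5%, Patel 37/79 = 46.8% → Kowalski
Kowalski wins overall and in every pitcher group — no reversal.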